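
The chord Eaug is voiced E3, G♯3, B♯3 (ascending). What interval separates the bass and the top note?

The outer voices are E3 and B♯3.
E up to B♯ is 8 semitones, a half step wider than a perfect fifth, so the interval is augmented.

augmented fifth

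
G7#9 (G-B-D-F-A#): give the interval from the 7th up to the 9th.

A3

So we need the interval from F up to A#.
F up to A# is 5 semitones, a half step wider than a major third, so the interval is augmented.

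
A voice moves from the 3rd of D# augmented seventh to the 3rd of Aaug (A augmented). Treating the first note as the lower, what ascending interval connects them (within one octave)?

diminished fifth

D# augmented seventh has F## as its 3rd, and Aaug (A augmented) has C# as its 3rd.
5 letter names make it a fifth; at 6 semitones (a half step narrower than perfect) the quality is diminished.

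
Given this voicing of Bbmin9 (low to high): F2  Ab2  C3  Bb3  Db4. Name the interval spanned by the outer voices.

minor thirteenth

The outer voices are F2 and Db4.
F up to Db is 20 semitones, a half step narrower than a major thirteenth, so the interval is minor.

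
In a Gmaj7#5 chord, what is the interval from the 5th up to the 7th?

Spelling the chord: G–B–D♯–F♯.
So we need the interval from D♯ up to F♯.
3 letter names make it a third; at 3 semitones (a half step narrower than major) the quality is minor.

minor third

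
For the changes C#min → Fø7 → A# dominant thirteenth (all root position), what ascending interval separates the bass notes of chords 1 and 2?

d4

The roots are C# and F.
C# up to F is 4 semitones, a half step narrower than a perfect fourth, so the interval is diminished.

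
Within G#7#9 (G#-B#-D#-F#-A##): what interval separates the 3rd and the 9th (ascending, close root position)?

major 7th

The 3rd is B# and the 9th is A##.
Counting 7 letters and 11 half steps from B# gives a major seventh.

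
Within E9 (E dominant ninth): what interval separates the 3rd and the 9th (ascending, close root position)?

E dominant ninth: E–G#–B–D–F#.
3rd = G#; 9th = F#.
G# up to F# is 10 semitones, a half step narrower than a major seventh, so the interval is minor.

minor seventh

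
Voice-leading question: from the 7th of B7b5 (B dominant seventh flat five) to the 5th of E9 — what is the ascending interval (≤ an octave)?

The 7th of B7b5 (B dominant seventh flat five) is A; the 5th of E9 is B.
From A to B is 2 semitones, exactly the major second.

major second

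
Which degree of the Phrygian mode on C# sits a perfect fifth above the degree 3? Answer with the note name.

The scale is C# D E F# G# A B.
The degree 3 is E; a perfect fifth above that is B — scale degree 7.

B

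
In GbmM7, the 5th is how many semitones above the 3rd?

4

Spelling the chord: Gb, Bbb, Db, F.
Bbb to Db is a major third: 4 semitones.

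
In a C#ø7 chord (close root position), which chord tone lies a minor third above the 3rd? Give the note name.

C# half-diminished seventh: C# E G B.
The 3rd is E. A minor third above E is G.
G is the chord's 5th.

G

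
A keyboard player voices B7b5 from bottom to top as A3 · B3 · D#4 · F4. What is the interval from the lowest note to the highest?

minor 6th

The outer voices are A3 and F4.
6 letter names make it a sixth; at 8 semitones (a half step narrower than major) the quality is minor.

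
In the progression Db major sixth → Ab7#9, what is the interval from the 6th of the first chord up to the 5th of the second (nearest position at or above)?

The 6th of Db major sixth is Bb; the 5th of Ab7#9 is Eb.
Counting 4 letters and 5 half steps from Bb gives a perfect fourth.

P4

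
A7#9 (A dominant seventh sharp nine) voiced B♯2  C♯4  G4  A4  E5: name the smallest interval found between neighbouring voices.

major 2nd

Adjacent intervals: B♯2→C♯4 = minor ninth; C♯4→G4 = diminished fifth; G4→A4 = major second; A4→E5 = perfect fifth.
The smallest is G4 to A4, a major second (2 semitones).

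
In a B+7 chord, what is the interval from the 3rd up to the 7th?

B7#5 (B augmented seventh): B-D#-F##-A.
3rd = D#; 7th = A.
From D# to A: 6 semitones over a fifth = diminished.

diminished 5th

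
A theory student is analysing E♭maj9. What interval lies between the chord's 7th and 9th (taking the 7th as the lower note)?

minor 3rd

The chord tones of E♭maj9 (E♭ major ninth) are E♭, G, B♭, D, F.
The 7th is D and the 9th is F.
3 letter names make it a third; at 3 semitones (a half step narrower than major) the quality is minor.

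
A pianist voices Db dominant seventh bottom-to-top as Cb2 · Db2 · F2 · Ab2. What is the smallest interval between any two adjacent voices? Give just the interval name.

Adjacent intervals: Cb2→Db2 = major second; Db2→F2 = major third; F2→Ab2 = minor third.
The smallest is Cb2 to Db2, a major second (2 semitones).

M2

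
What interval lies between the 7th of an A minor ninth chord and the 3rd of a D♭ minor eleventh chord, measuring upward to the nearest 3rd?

A minor ninth has G as its 7th, and D♭ minor eleventh has F♭ as its 3rd.
7 letter names make it a seventh; at 9 semitones (a whole step narrower than major) the quality is diminished.

diminished 7th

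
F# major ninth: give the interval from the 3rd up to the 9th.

F#maj9: F# A# C# E# G#.
The 3rd is A# and the 9th is G#.
A# up to G# is 10 semitones, a half step narrower than a major seventh, so the interval is minor.

minor seventh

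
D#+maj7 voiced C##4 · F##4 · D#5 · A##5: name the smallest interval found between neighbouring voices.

perfect fourth

Adjacent intervals: C##4→F##4 = perfect fourth; F##4→D#5 = minor sixth; D#5→A##5 = augmented fifth.
The smallest is C##4 to F##4, a perfect fourth (5 semitones).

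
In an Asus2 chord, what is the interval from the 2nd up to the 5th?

perfect 4th

The chord tones of Asus2 are A-B-E.
So we need the interval from B up to E.
B up to E spans 4 letter names and 5 semitones — a perfect fourth.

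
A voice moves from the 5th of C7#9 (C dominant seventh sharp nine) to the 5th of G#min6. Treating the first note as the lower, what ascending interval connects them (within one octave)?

C7#9 (C dominant seventh sharp nine) has G as its 5th, and G#min6 has D# as its 5th.
5 letter names make it a fifth; at 8 semitones (a half step wider than perfect) the quality is augmented.

augmented 5th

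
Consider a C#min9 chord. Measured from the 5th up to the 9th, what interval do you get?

The chord tones of C#min9 are C#-E-G#-B-D#.
5th = G#; 9th = D#.
Counting 5 letters and 7 half steps from G# gives a perfect fifth.

perfect fifth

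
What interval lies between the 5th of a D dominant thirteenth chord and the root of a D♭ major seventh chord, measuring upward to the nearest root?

D dominant thirteenth has A as its 5th, and D♭ major seventh has D♭ as its root.
From A to D♭: 4 semitones over a fourth = diminished.

diminished fourth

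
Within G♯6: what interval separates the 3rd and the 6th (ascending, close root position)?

P4

G♯6 is spelled G♯–B♯–D♯–E♯.
The 3rd is B♯ and the 6th is E♯.
From B♯ to E♯ is 5 semitones, exactly the perfect fourth.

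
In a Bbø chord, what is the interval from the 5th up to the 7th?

major third

Spelling the chord: Bb Db Fb Ab.
The 5th is Fb and the 7th is Ab.
From Fb to Ab is 4 semitones, exactly the major third.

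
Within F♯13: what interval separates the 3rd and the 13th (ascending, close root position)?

Spelling the chord: F♯-A♯-C♯-E-G♯-D♯.
3rd = A♯; 13th = D♯.
A♯ up to D♯ spans 11 letter names and 17 semitones — a perfect eleventh.

P11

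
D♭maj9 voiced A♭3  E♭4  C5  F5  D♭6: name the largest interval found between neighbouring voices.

Adjacent intervals: A♭3→E♭4 = perfect fifth; E♭4→C5 = major sixth; C5→F5 = perfect fourth; F5→D♭6 = minor sixth.
The largest is E♭4 to C5, a major sixth (9 semitones).

M6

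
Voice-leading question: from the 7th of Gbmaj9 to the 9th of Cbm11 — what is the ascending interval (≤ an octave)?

Gbmaj9 has F as its 7th, and Cbm11 has Db as its 9th.
6 letter names make it a sixth; at 8 semitones (a half step narrower than major) the quality is minor.

minor sixth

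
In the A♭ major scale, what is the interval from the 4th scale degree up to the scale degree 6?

major third

The scale runs A♭ B♭ C D♭ E♭ F G.
So we need the interval from D♭ up to F.
From D♭ to F is 4 semitones, exactly the major third.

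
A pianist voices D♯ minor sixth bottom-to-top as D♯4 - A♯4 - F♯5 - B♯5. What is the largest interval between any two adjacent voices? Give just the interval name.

minor 6th

Adjacent intervals: D♯4→A♯4 = perfect fifth; A♯4→F♯5 = minor sixth; F♯5→B♯5 = augmented fourth.
The largest is A♯4 to F♯5, a minor sixth (8 semitones).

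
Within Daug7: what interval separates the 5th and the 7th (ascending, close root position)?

d3

The chord tones of Daug7 are D F# A# C.
The 5th is A# and the 7th is C.
A# up to C is 2 semitones, a whole step narrower than a major third, so the interval is diminished.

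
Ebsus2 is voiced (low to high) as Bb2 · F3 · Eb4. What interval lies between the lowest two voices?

Those voices are Bb2 and F3.
From Bb to F is 7 semitones, exactly the perfect fifth.

perfect fifth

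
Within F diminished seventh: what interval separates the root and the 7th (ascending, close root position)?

Spelling the chord: F Ab Cb Ebb.
Root = F; 7th = Ebb.
From F to Ebb: 9 semitones over a seventh = diminished.

diminished seventh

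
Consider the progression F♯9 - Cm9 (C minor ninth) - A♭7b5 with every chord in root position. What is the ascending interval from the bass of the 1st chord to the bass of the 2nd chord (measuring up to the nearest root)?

The roots are F♯ and C.
From F♯ to C: 6 semitones over a fifth = diminished.

diminished 5th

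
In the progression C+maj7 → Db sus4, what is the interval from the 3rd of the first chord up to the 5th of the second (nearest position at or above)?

diminished fourth

C+maj7 has E as its 3rd, and Db sus4 has Ab as its 5th.
From E to Ab: 4 semitones over a fourth = diminished.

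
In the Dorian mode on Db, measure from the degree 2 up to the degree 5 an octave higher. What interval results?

perfect 11th

The scale runs Db Eb Fb Gb Ab Bb Cb.
Degree 2 = Eb; degree 5 (up an octave) = Ab.
From Eb to Ab is 17 semitones, exactly the perfect eleventh.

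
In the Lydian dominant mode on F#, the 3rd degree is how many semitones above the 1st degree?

The scale is F# G# A# B# C# D# E.
F# up to A# is a major third — 4 semitones.

4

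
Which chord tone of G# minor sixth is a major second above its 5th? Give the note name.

Spelling the chord: G#-B-D#-E#.
The 5th is D#. A major second above D# is E#.
E# is the chord's 6th.

E#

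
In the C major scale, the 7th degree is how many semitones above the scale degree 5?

The scale is C D E F G A B.
G up to B is a major third — 4 semitones.

4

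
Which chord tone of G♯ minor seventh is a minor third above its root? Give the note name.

B

G♯-7: G♯-B-D♯-F♯.
The root is G♯. A minor third above G♯ is B.
B is the chord's 3rd.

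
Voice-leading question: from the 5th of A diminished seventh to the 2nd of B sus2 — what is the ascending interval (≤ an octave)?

augmented 6th

A diminished seventh has Eb as its 5th, and B sus2 has C# as its 2nd.
Eb up to C# is 10 semitones, a half step wider than a major sixth, so the interval is augmented.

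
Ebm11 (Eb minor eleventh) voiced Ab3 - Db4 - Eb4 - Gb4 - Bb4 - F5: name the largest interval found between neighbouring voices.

Adjacent intervals: Ab3→Db4 = perfect fourth; Db4→Eb4 = major second; Eb4→Gb4 = minor third; Gb4→Bb4 = major third; Bb4→F5 = perfect fifth.
The largest is Bb4 to F5, a perfect fifth (7 semitones).

perfect fifth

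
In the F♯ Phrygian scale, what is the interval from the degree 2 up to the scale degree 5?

augmented fourth

The scale runs F♯ G A B C♯ D E.
That puts G below C♯.
4 letter names make it a fourth; at 6 semitones (a half step wider than perfect) the quality is augmented.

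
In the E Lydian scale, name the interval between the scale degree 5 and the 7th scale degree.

Spelling the E Lydian scale: E F♯ G♯ A♯ B C♯ D♯.
The scale degree 5 is B and the degree 7 is D♯.
Counting 3 letters and 4 half steps from B gives a major third.

major third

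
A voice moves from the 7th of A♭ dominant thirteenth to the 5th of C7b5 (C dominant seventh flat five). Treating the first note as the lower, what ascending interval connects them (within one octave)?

A♭ dominant thirteenth has G♭ as its 7th, and C7b5 (C dominant seventh flat five) has G♭ as its 5th.
G♭ up to G♭ spans 1 letter names and 0 semitones — a perfect unison.

perfect unison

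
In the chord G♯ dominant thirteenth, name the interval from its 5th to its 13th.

M9

G♯13 is spelled G♯-B♯-D♯-F♯-A♯-E♯.
5th = D♯; 13th = E♯.
Counting 9 letters and 14 half steps from D♯ gives a major ninth.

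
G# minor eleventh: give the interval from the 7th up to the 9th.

M3

G# minor eleventh: G#, B, D#, F#, A#, C#.
The 7th is F# and the 9th is A#.
Counting 3 letters and 4 half steps from F# gives a major third.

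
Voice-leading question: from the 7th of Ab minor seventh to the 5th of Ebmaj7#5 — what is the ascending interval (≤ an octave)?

The 7th of Ab minor seventh is Gb; the 5th of Ebmaj7#5 is B.
From Gb to B: 5 semitones over a third = augmented.

A3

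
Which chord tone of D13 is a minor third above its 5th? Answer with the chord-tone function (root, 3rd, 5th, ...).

D13 (D dominant thirteenth): D-F#-A-C-E-B.
The 5th is A. A minor third above A is C.
C is the chord's 7th.

7th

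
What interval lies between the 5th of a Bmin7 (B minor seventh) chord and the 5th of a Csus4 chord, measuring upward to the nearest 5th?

minor second

The 5th of Bmin7 (B minor seventh) is F#; the 5th of Csus4 is G.
From F# to G: 1 semitone over a second = minor.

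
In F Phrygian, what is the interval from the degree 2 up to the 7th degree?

major 6th

The scale runs F G♭ A♭ B♭ C D♭ E♭.
Degree 2 = G♭; scale degree 7 = E♭.
From G♭ to E♭ is 9 semitones, exactly the major sixth.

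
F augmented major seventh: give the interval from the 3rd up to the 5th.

Spelling the chord: F A C# E.
The 3rd is A and the 5th is C#.
From A to C# is 4 semitones, exactly the major third.

major third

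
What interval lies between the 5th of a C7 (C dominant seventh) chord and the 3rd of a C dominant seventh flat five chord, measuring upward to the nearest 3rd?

The 5th of C7 (C dominant seventh) is G; the 3rd of C dominant seventh flat five is E.
Counting 6 letters and 9 half steps from G gives a major sixth.

major 6th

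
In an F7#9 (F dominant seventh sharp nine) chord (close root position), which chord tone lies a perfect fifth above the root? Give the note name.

F7#9 (F dominant seventh sharp nine) is spelled F A C Eb G#.
The root is F. A perfect fifth above F is C.
C is the chord's 5th.

C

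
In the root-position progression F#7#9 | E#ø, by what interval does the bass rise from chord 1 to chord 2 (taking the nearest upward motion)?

major 7th

The roots are F# and E#.
F# up to E# spans 7 letter names and 11 semitones — a major seventh.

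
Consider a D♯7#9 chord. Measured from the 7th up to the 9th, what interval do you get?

D♯7#9: D♯, F𝄪, A♯, C♯, E𝄪.
That puts C♯ below E𝄪.
From C♯ to E𝄪: 5 semitones over a third = augmented.

augmented third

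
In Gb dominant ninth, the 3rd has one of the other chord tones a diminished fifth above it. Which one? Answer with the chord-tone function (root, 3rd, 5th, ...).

Gb9 (Gb dominant ninth) is spelled Gb Bb Db Fb Ab.
The 3rd is Bb. A diminished fifth above Bb is Fb.
Fb is the chord's 7th.

7th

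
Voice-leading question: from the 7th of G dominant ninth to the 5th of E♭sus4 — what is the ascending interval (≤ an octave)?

The 7th of G dominant ninth is F; the 5th of E♭sus4 is B♭.
F up to B♭ spans 4 letter names and 5 semitones — a perfect fourth.

perfect fourth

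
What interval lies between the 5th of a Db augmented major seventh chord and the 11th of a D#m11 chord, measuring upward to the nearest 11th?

M7

The 5th of Db augmented major seventh is A; the 11th of D#m11 is G#.
From A to G# is 11 semitones, exactly the major seventh.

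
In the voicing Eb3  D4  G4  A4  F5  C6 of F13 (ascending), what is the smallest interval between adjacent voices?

Adjacent intervals: Eb3→D4 = major seventh; D4→G4 = perfect fourth; G4→A4 = major second; A4→F5 = minor sixth; F5→C6 = perfect fifth.
The smallest is G4 to A4, a major second (2 semitones).

major second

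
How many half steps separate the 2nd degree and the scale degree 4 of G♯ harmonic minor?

3

The scale is G♯ A♯ B C♯ D♯ E F𝄪.
A♯ up to C♯ is a minor third — 3 semitones.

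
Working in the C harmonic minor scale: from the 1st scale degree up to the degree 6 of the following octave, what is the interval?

minor 13th

Spelling the C harmonic minor scale: C D E♭ F G A♭ B.
That puts C below A♭.
C up to A♭ is 20 semitones, a half step narrower than a major thirteenth, so the interval is minor.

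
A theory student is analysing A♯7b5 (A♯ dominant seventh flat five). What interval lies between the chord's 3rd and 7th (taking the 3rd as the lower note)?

d5

A♯7b5 (A♯ dominant seventh flat five): A♯-C𝄪-E-G♯.
3rd = C𝄪; 7th = G♯.
C𝄪 up to G♯ is 6 semitones, a half step narrower than a perfect fifth, so the interval is diminished.
That tritone between 3rd and 7th is what gives the dominant seventh its pull toward resolution.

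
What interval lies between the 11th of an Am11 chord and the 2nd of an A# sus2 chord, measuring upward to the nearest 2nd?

augmented sixth

Am11 has D as its 11th, and A# sus2 has B# as its 2nd.
6 letter names make it a sixth; at 10 semitones (a half step wider than major) the quality is augmented.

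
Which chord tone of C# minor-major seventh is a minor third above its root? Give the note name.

E

C#m(maj7): C#-E-G#-B#.
The root is C#. A minor third above C# is E.
E is the chord's 3rd.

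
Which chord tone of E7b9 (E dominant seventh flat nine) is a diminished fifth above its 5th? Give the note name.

E7b9 is spelled E G♯ B D F.
The 5th is B. A diminished fifth above B is F.
F is the chord's 9th.

F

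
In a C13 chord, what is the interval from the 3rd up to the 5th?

C13: C-E-G-Bb-D-A.
So we need the interval from E up to G.
E up to G is 3 semitones, a half step narrower than a major third, so the interval is minor.

minor 3rd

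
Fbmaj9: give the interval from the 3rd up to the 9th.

Spelling the chord: Fb–Ab–Cb–Eb–Gb.
3rd = Ab; 9th = Gb.
7 letter names make it a seventh; at 10 semitones (a half step narrower than major) the quality is minor.

minor 7th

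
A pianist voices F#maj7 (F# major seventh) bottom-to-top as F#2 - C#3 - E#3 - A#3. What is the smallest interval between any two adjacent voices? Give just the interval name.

Adjacent intervals: F#2→C#3 = perfect fifth; C#3→E#3 = major third; E#3→A#3 = perfect fourth.
The smallest is C#3 to E#3, a major third (4 semitones).

M3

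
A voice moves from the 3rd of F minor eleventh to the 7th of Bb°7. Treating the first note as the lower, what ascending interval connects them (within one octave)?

diminished 8th

F minor eleventh has Ab as its 3rd, and Bb°7 has Abb as its 7th.
8 letter names make it an octave; at 11 semitones (a half step narrower than perfect) the quality is diminished.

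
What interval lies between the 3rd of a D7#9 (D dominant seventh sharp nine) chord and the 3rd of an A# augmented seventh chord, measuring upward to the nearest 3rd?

The 3rd of D7#9 (D dominant seventh sharp nine) is F#; the 3rd of A# augmented seventh is C##.
5 letter names make it a fifth; at 8 semitones (a half step wider than perfect) the quality is augmented.

augmented fifth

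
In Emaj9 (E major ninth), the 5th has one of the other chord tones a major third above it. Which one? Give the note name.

Spelling the chord: E-G#-B-D#-F#.
The 5th is B. A major third above B is D#.
D# is the chord's 7th.

D#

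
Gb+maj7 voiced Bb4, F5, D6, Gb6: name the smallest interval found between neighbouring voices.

diminished 4th

Adjacent intervals: Bb4→F5 = perfect fifth; F5→D6 = major sixth; D6→Gb6 = diminished fourth.
The smallest is D6 to Gb6, a diminished fourth (4 semitones).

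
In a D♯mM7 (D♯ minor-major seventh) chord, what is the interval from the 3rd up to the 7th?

augmented fifth

Spelling the chord: D♯-F♯-A♯-C𝄪.
That puts F♯ below C𝄪.
5 letter names make it a fifth; at 8 semitones (a half step wider than perfect) the quality is augmented.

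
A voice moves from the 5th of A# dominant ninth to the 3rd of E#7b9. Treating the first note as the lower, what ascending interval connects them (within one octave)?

A# dominant ninth has E# as its 5th, and E#7b9 has G## as its 3rd.
From E# to G## is 4 semitones, exactly the major third.

M3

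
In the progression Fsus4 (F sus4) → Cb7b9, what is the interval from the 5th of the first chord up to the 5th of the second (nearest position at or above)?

diminished fifth

Fsus4 (F sus4) has C as its 5th, and Cb7b9 has Gb as its 5th.
From C to Gb: 6 semitones over a fifth = diminished.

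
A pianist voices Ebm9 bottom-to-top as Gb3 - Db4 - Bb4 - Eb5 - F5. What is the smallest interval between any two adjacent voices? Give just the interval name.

Adjacent intervals: Gb3→Db4 = perfect fifth; Db4→Bb4 = major sixth; Bb4→Eb5 = perfect fourth; Eb5→F5 = major second.
The smallest is Eb5 to F5, a major second (2 semitones).

major 2nd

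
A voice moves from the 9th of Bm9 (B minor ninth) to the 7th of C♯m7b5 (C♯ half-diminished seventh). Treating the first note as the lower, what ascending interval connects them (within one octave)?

The 9th of Bm9 (B minor ninth) is C♯; the 7th of C♯m7b5 (C♯ half-diminished seventh) is B.
C♯ up to B is 10 semitones, a half step narrower than a major seventh, so the interval is minor.

minor 7th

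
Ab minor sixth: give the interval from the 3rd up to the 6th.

augmented fourth

Spelling the chord: Ab–Cb–Eb–F.
So we need the interval from Cb up to F.
Cb up to F is 6 semitones, a half step wider than a perfect fourth, so the interval is augmented.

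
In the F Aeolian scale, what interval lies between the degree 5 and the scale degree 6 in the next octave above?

minor 9th

The scale runs F G Ab Bb C Db Eb.
That puts C below Db.
C up to Db is 13 semitones, a half step narrower than a major ninth, so the interval is minor.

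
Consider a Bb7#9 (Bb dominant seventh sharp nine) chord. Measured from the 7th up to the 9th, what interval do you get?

Bb7#9: Bb–D–F–Ab–C#.
7th = Ab; 9th = C#.
3 letter names make it a third; at 5 semitones (a half step wider than major) the quality is augmented.

A3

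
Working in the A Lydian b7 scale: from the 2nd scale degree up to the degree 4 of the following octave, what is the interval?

major 10th

A lydian dominant: A B C♯ D♯ E F♯ G.
So we need the interval from B up to D♯.
Counting 10 letters and 16 half steps from B gives a major tenth.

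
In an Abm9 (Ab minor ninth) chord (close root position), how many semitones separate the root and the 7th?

10

The chord tones of Abm9 are Ab Cb Eb Gb Bb.
Ab to Gb is a minor seventh: 10 semitones.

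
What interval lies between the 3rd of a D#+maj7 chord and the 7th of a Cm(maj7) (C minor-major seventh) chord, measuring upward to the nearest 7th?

The 3rd of D#+maj7 is F##; the 7th of Cm(maj7) (C minor-major seventh) is B.
From F## to B: 4 semitones over a fourth = diminished.

diminished 4th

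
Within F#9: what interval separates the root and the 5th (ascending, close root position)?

perfect fifth

F#9 (F# dominant ninth): F# A# C# E G#.
Root = F#; 5th = C#.
Counting 5 letters and 7 half steps from F# gives a perfect fifth.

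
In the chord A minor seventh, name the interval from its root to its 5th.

perfect fifth

A-7: A-C-E-G.
That puts A below E.
From A to E is 7 semitones, exactly the perfect fifth.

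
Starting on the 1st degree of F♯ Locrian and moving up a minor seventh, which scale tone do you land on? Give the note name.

The scale is F♯ G A B C D E.
The 1st degree is F♯; a minor seventh above that is E — scale degree 7.

E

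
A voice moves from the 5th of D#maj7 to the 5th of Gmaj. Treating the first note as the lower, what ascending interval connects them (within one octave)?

diminished fourth

D#maj7 has A# as its 5th, and Gmaj has D as its 5th.
4 letter names make it a fourth; at 4 semitones (a half step narrower than perfect) the quality is diminished.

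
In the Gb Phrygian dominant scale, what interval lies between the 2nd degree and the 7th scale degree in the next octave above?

Gb phrygian dominant: Gb Abb Bb Cb Db Ebb Fb.
The 2nd degree is Abb and the 7th degree (up an octave) is Fb.
Abb up to Fb spans 13 letter names and 21 semitones — a major thirteenth.

major 13th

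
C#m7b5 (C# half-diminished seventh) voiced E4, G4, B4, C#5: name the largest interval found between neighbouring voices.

major 3rd

Adjacent intervals: E4→G4 = minor third; G4→B4 = major third; B4→C#5 = major second.
The largest is G4 to B4, a major third (4 semitones).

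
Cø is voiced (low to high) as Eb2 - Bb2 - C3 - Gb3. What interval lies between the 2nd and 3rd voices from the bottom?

major second

Those voices are Bb2 and C3.
Counting 2 letters and 2 half steps from Bb gives a major second.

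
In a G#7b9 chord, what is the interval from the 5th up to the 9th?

diminished fifth

Spelling the chord: G#, B#, D#, F#, A.
So we need the interval from D# up to A.
5 letter names make it a fifth; at 6 semitones (a half step narrower than perfect) the quality is diminished.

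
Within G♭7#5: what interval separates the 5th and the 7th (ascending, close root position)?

G♭aug7 (G♭ augmented seventh): G♭, B♭, D, F♭.
5th = D; 7th = F♭.
D up to F♭ is 2 semitones, a whole step narrower than a major third, so the interval is diminished.

diminished third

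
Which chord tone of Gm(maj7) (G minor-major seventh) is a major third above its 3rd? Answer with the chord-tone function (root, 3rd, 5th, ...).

5th

GmM7: G B♭ D F♯.
The 3rd is B♭. A major third above B♭ is D.
D is the chord's 5th.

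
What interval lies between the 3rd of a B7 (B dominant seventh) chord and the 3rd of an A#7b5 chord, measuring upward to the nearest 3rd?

major seventh

B7 (B dominant seventh) has D# as its 3rd, and A#7b5 has C## as its 3rd.
Counting 7 letters and 11 half steps from D# gives a major seventh.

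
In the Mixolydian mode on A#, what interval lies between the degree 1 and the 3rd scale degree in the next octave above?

Spelling the Mixolydian mode on A#: A# B# C## D# E# F## G#.
That puts A# below C##.
A# up to C## spans 10 letter names and 16 semitones — a major tenth.

major tenth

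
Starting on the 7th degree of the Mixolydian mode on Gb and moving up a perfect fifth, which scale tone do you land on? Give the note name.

Cb

The scale is Gb Ab Bb Cb Db Eb Fb.
The 7th degree is Fb; a perfect fifth above that is Cb — scale degree 4.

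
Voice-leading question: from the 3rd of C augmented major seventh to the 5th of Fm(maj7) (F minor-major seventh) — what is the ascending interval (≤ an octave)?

minor sixth

The 3rd of C augmented major seventh is E; the 5th of Fm(maj7) (F minor-major seventh) is C.
From E to C: 8 semitones over a sixth = minor.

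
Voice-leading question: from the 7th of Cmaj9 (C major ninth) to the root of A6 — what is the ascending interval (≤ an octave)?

The 7th of Cmaj9 (C major ninth) is B; the root of A6 is A.
From B to A: 10 semitones over a seventh = minor.

minor seventh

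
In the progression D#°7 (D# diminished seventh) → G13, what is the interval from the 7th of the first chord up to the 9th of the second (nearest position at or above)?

The 7th of D#°7 (D# diminished seventh) is C; the 9th of G13 is A.
From C to A is 9 semitones, exactly the major sixth.

major 6th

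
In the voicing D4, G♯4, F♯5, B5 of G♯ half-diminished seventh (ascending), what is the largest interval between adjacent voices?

Adjacent intervals: D4→G♯4 = augmented fourth; G♯4→F♯5 = minor seventh; F♯5→B5 = perfect fourth.
The largest is G♯4 to F♯5, a minor seventh (10 semitones).

minor seventh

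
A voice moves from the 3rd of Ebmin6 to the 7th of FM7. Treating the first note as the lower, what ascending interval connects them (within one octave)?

augmented sixth

Ebmin6 has Gb as its 3rd, and FM7 has E as its 7th.
Gb up to E is 10 semitones, a half step wider than a major sixth, so the interval is augmented.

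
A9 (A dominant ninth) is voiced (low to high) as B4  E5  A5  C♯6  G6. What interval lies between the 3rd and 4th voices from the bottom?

Those voices are A5 and C♯6.
Counting 3 letters and 4 half steps from A gives a major third.

major third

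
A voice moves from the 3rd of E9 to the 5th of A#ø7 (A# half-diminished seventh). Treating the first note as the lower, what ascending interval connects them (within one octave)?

E9 has G# as its 3rd, and A#ø7 (A# half-diminished seventh) has E as its 5th.
From G# to E: 8 semitones over a sixth = minor.

minor sixth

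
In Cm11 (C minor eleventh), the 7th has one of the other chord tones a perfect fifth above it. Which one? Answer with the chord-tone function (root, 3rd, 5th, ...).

Cm11 is spelled C–Eb–G–Bb–D–F.
The 7th is Bb. A perfect fifth above Bb is F.
F is the chord's 11th.

11th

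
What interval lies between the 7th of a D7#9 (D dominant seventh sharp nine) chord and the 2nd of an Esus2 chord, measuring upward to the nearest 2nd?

augmented fourth

The 7th of D7#9 (D dominant seventh sharp nine) is C; the 2nd of Esus2 is F#.
From C to F#: 6 semitones over a fourth = augmented.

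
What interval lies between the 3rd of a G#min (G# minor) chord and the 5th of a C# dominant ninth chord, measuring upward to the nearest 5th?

major sixth

The 3rd of G#min (G# minor) is B; the 5th of C# dominant ninth is G#.
B up to G# spans 6 letter names and 9 semitones — a major sixth.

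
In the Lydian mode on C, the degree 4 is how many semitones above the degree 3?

The scale is C D E F♯ G A B.
E up to F♯ is a major second — 2 semitones.

2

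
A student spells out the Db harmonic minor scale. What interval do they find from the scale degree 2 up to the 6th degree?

diminished 5th

Db harmonic minor: Db Eb Fb Gb Ab Bbb C.
So we need the interval from Eb up to Bbb.
Eb up to Bbb is 6 semitones, a half step narrower than a perfect fifth, so the interval is diminished.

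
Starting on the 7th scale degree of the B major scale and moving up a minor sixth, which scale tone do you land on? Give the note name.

The scale is B C♯ D♯ E F♯ G♯ A♯.
The 7th scale degree is A♯; a minor sixth above that is F♯ — scale degree 5.

F#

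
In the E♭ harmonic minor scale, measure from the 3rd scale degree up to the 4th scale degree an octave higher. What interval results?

major 9th

Spelling the E♭ harmonic minor scale: E♭ F G♭ A♭ B♭ C♭ D.
That puts G♭ below A♭.
From G♭ to A♭ is 14 semitones, exactly the major ninth.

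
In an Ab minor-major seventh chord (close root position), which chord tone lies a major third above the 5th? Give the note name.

G

Ab minor-major seventh: Ab Cb Eb G.
The 5th is Eb. A major third above Eb is G.
G is the chord's 7th.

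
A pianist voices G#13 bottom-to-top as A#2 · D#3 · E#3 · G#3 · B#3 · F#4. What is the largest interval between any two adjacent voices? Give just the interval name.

diminished 5th

Adjacent intervals: A#2→D#3 = perfect fourth; D#3→E#3 = major second; E#3→G#3 = minor third; G#3→B#3 = major third; B#3→F#4 = diminished fifth.
The largest is B#3 to F#4, a diminished fifth (6 semitones).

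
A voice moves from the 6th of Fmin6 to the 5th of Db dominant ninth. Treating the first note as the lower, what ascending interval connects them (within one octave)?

d5

Fmin6 has D as its 6th, and Db dominant ninth has Ab as its 5th.
5 letter names make it a fifth; at 6 semitones (a half step narrower than perfect) the quality is diminished.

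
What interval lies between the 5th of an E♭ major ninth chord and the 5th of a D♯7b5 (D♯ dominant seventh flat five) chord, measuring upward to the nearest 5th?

major seventh

The 5th of E♭ major ninth is B♭; the 5th of D♯7b5 (D♯ dominant seventh flat five) is A.
From B♭ to A is 11 semitones, exactly the major seventh.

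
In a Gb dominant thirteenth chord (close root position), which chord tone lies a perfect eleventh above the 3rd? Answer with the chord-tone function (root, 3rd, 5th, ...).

13th

Spelling the chord: Gb, Bb, Db, Fb, Ab, Eb.
The 3rd is Bb. A perfect eleventh above Bb is Eb.
Eb is the chord's 13th.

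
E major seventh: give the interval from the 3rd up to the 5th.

Emaj7 (E major seventh): E G# B D#.
That puts G# below B.
G# up to B is 3 semitones, a half step narrower than a major third, so the interval is minor.

minor third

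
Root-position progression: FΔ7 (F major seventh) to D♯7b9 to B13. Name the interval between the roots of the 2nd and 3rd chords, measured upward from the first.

The roots are D♯ and B.
6 letter names make it a sixth; at 8 semitones (a half step narrower than major) the quality is minor.

m6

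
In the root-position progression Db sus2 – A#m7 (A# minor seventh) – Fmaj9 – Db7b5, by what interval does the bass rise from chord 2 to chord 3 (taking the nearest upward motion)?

The roots are A# and F.
From A# to F: 7 semitones over a sixth = diminished.

d6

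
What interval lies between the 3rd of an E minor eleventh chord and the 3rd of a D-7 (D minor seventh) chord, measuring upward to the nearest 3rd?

E minor eleventh has G as its 3rd, and D-7 (D minor seventh) has F as its 3rd.
7 letter names make it a seventh; at 10 semitones (a half step narrower than major) the quality is minor.

minor 7th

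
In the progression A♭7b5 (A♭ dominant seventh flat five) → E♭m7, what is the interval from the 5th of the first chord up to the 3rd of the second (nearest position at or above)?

major third

The 5th of A♭7b5 (A♭ dominant seventh flat five) is E𝄫; the 3rd of E♭m7 is G♭.
E𝄫 up to G♭ spans 3 letter names and 4 semitones — a major third.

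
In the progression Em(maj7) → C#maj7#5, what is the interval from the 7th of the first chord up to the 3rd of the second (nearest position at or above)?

The 7th of Em(maj7) is D#; the 3rd of C#maj7#5 is E#.
Counting 2 letters and 2 half steps from D# gives a major second.

major second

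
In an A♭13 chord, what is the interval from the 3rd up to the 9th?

Spelling the chord: A♭ C E♭ G♭ B♭ F.
So we need the interval from C up to B♭.
7 letter names make it a seventh; at 10 semitones (a half step narrower than major) the quality is minor.

minor seventh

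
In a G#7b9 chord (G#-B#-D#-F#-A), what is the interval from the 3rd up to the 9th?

diminished seventh

The 3rd is B# and the 9th is A.
B# up to A is 9 semitones, a whole step narrower than a major seventh, so the interval is diminished.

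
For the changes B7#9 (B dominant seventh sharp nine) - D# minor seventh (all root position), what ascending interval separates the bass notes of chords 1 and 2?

The roots are B and D#.
Counting 3 letters and 4 half steps from B gives a major third.

major third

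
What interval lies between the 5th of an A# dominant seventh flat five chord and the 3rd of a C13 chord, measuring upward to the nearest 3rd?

The 5th of A# dominant seventh flat five is E; the 3rd of C13 is E.
E up to E spans 1 letter names and 0 semitones — a perfect unison.

perfect unison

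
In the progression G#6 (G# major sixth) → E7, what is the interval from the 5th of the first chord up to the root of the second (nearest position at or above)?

m2

The 5th of G#6 (G# major sixth) is D#; the root of E7 is E.
From D# to E: 1 semitone over a second = minor.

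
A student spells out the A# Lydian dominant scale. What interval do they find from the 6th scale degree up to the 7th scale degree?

The scale runs A# B# C## D## E# F## G#.
That puts F## below G#.
2 letter names make it a second; at 1 semitone (a half step narrower than major) the quality is minor.

minor second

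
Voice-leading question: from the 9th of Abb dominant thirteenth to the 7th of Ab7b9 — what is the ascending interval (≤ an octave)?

major sixth

The 9th of Abb dominant thirteenth is Bbb; the 7th of Ab7b9 is Gb.
Bbb up to Gb spans 6 letter names and 9 semitones — a major sixth.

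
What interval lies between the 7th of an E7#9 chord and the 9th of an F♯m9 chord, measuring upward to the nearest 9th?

augmented fourth

The 7th of E7#9 is D; the 9th of F♯m9 is G♯.
D up to G♯ is 6 semitones, a half step wider than a perfect fourth, so the interval is augmented.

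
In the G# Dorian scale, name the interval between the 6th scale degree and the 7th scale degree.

minor second

Spelling the G# Dorian scale: G# A# B C# D# E# F#.
6th scale degree = E#; 7th scale degree = F#.
From E# to F#: 1 semitone over a second = minor.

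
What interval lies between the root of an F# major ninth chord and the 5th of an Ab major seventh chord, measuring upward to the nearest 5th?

The root of F# major ninth is F#; the 5th of Ab major seventh is Eb.
From F# to Eb: 9 semitones over a seventh = diminished.

d7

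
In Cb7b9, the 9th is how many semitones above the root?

13

The chord tones of Cb7b9 (Cb dominant seventh flat nine) are Cb–Eb–Gb–Bbb–Dbb.
Cb to Dbb is a minor ninth: 13 semitones.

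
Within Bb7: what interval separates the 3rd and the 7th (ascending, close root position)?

diminished fifth

Bb7 (Bb dominant seventh): Bb–D–F–Ab.
3rd = D; 7th = Ab.
5 letter names make it a fifth; at 6 semitones (a half step narrower than perfect) the quality is diminished.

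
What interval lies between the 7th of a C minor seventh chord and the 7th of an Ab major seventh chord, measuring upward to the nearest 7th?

major sixth

The 7th of C minor seventh is Bb; the 7th of Ab major seventh is G.
From Bb to G is 9 semitones, exactly the major sixth.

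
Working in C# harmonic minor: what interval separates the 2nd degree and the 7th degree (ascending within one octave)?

Spelling C# harmonic minor: C# D# E F# G# A B#.
That puts D# below B#.
From D# to B# is 9 semitones, exactly the major sixth.

M6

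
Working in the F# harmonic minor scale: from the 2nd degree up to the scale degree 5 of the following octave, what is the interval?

P11

F# harmonic minor: F# G# A B C# D E#.
So we need the interval from G# up to C#.
From G# to C# is 17 semitones, exactly the perfect eleventh.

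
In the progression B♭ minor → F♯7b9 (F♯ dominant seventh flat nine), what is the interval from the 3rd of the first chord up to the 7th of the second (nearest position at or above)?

The 3rd of B♭ minor is D♭; the 7th of F♯7b9 (F♯ dominant seventh flat nine) is E.
2 letter names make it a second; at 3 semitones (a half step wider than major) the quality is augmented.

augmented 2nd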